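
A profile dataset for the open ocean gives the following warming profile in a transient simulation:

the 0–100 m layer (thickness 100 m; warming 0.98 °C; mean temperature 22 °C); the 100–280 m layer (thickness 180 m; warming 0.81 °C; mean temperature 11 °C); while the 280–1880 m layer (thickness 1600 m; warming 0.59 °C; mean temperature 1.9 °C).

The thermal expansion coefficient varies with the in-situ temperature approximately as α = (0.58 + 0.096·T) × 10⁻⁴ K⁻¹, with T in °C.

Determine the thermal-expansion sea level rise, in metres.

Layer 1: α = (0.58 + 0.096×22)×10⁻⁴ = 2.692×10⁻⁴ K⁻¹
Layer 2: α = (0.58 + 0.096×11)×10⁻⁴ = 1.636×10⁻⁴ K⁻¹
Layer 3: α = (0.58 + 0.096×1.9)×10⁻⁴ = 0.7624×10⁻⁴ K⁻¹
Layer 1: 2.692×10⁻⁴ × 100 × 0.98 = 0.0263816 m
0.81 × 1.636×10⁻⁴ × 180 = 0.02385288 m
Layer 3: 0.59 × 1600 × 0.7624×10⁻⁴ = 0.07197056 m
Δh = 0.0263816 + 0.02385288 + 0.07197056 = 0.12220504 m

about 0.122 m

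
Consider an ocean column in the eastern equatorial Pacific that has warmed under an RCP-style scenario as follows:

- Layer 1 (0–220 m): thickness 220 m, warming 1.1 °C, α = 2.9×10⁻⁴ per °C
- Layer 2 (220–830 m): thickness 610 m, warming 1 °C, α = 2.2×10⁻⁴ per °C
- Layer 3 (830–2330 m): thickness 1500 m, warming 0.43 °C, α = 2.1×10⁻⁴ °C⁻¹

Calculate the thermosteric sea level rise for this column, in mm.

about 340 mm

0–220 m: 2.9×10⁻⁴ × 1.1 × 220 = 0.07018 m
Layer 2: 2.2×10⁻⁴ × 610 × 1 = 0.13420 m
Layer 3: 2.1×10⁻⁴ × 0.43 × 1500 = 0.13545 m
Δh = 0.07018 + 0.13420 + 0.13545 = 0.33983 m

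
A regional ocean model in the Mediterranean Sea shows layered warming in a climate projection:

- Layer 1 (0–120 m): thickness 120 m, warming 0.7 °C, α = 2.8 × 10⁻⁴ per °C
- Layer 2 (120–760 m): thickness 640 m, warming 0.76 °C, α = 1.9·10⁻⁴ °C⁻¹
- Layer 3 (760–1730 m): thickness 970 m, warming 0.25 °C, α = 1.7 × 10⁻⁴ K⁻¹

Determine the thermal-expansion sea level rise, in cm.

0–120 m: 0.7 × 120 × 2.8×10⁻⁴ = 0.02352 m
Layer 2: 640 × 1.9×10⁻⁴ × 0.76 = 0.092416 m
760–1730 m: 970 × 0.25 × 1.7×10⁻⁴ = 0.041225 m
Δh = 0.02352 + 0.092416 + 0.041225 = 0.157161 m ≈ 16 cm

Δh ≈ 16 cm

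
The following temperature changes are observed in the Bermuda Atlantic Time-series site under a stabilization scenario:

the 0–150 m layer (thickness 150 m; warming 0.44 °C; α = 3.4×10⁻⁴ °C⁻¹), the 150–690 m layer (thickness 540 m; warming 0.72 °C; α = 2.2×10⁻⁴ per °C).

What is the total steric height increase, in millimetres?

150 × 0.44 × 3.4×10⁻⁴ = 0.02244 m
Layer 2: 540 × 2.2×10⁻⁴ × 0.72 = 0.085536 m
Δh = 0.02244 + 0.085536 = 0.107976 m ≈ 110 mm

Δh ≈ 110 mm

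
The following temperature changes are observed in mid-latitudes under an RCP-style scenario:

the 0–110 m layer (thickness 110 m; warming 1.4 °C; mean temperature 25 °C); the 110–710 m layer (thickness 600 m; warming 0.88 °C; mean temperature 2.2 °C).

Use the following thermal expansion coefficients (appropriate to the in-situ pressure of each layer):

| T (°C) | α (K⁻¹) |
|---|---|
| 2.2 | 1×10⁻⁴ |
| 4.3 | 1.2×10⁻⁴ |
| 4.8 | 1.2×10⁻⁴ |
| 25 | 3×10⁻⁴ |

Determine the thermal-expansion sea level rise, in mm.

Δh ≈ 99 mm

Layer 1 at 25 °C → α = 3×10⁻⁴ K⁻¹
Layer 2 at 2.2 °C → α = 1×10⁻⁴ K⁻¹
0–110 m: 3×10⁻⁴ × 1.4 × 110 = 0.04620 m
110–710 m: 1×10⁻⁴ × 600 × 0.88 = 0.05280 m
Δh = 0.04620 + 0.05280 = 0.09900 m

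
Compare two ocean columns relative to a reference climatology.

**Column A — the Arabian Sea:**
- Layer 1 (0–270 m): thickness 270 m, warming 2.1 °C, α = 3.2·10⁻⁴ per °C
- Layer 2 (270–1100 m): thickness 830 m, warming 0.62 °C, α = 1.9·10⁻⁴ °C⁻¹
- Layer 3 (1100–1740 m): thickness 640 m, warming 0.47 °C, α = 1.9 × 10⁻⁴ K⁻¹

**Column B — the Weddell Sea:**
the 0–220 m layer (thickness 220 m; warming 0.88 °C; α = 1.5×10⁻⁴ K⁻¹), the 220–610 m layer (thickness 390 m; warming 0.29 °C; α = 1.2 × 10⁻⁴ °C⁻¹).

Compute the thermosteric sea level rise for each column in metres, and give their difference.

A Layer 1: 270 × 3.2×10⁻⁴ × 2.1 = 0.18144 m
A 0.62 × 830 × 1.9×10⁻⁴ = 0.097774 m
A Layer 3: 1.9×10⁻⁴ × 640 × 0.47 = 0.057152 m
A total: 0.336366 m
B Layer 1: 0.88 × 220 × 1.5×10⁻⁴ = 0.02904 m
B Layer 2: 1.2×10⁻⁴ × 390 × 0.29 = 0.013572 m
B total: 0.042612 m
Difference: 0.336366 − 0.042612 = 0.293754 m

A: 0.336 m; B: 0.0426 m; difference 0.294 m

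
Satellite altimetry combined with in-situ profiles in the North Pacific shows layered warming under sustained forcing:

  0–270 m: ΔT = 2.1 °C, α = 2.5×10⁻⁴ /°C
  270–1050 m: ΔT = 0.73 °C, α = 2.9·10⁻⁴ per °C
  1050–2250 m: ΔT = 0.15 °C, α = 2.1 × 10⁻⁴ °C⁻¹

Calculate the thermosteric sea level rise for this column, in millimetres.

Δh ≈ 345 mm

Layer 1: 2.5×10⁻⁴ × 270 × 2.1 = 0.14175 m
270–1050 m: 0.73 × 780 × 2.9×10⁻⁴ = 0.165126 m
Layer 3: 1200 × 0.15 × 2.1×10⁻⁴ = 0.03780 m
Δh = 0.14175 + 0.165126 + 0.03780 = 0.344676 m ≈ 345 mm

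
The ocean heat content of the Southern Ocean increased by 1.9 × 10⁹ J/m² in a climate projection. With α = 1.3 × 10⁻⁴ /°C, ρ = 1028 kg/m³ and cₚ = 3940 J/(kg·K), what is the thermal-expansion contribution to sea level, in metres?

Δh ≈ 0.0610 m

Δh = αQ/(ρcₚ) = 1.3×10⁻⁴ × 1.9×10⁹ / (1028 × 3940) ≈ 0.060983 m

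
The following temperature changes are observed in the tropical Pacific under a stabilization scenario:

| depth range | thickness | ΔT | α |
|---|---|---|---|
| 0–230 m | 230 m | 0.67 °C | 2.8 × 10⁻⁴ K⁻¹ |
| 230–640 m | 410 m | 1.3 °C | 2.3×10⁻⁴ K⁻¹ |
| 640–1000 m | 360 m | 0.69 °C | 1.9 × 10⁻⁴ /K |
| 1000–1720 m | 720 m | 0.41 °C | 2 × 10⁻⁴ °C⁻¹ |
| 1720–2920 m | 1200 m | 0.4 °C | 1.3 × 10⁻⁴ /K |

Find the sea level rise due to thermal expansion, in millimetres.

Δh ≈ 334 mm

0–230 m: 0.67 × 230 × 2.8×10⁻⁴ = 0.043148 m
1.3 × 2.3×10⁻⁴ × 410 = 0.12259 m
640–1000 m: 0.69 × 1.9×10⁻⁴ × 360 = 0.047196 m
1000–1720 m: 2×10⁻⁴ × 720 × 0.41 = 0.05904 m
Layer 5: 1200 × 1.3×10⁻⁴ × 0.4 = 0.06240 m
Δh = 0.043148 + 0.12259 + 0.047196 + 0.05904 + 0.06240 = 0.334374 m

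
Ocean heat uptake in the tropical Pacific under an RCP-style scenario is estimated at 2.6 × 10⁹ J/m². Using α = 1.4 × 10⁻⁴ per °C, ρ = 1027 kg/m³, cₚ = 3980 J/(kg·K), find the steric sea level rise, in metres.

0.0891 m of thermosteric rise

Δh = αQ/(ρcₚ) = 1.4×10⁻⁴ × 2.6×10⁹ / (1027 × 3980) ≈ 0.089053 m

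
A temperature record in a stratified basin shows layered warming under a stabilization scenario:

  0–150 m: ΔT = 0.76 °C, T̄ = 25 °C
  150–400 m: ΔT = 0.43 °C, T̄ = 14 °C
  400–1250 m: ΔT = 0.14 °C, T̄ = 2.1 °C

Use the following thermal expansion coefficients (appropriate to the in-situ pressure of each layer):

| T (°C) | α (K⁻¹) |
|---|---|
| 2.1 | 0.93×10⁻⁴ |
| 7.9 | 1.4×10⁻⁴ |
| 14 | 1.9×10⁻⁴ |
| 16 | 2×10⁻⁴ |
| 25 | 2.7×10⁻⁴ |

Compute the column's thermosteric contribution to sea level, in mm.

62 mm

Layer 1 at 25 °C → α = 2.7×10⁻⁴ K⁻¹
Layer 2 at 14 °C → α = 1.9×10⁻⁴ K⁻¹
Layer 3 at 2.1 °C → α = 0.93×10⁻⁴ K⁻¹
150 × 0.76 × 2.7×10⁻⁴ = 0.03078 m
1.9×10⁻⁴ × 0.43 × 250 = 0.020425 m
400–1250 m: 0.14 × 850 × 0.93×10⁻⁴ = 0.011067 m
Δh = 0.03078 + 0.020425 + 0.011067 = 0.062272 m ≈ 62 mm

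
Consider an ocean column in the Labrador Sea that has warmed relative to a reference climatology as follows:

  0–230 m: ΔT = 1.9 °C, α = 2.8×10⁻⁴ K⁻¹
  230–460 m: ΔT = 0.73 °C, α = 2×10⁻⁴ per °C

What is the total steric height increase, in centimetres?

Δh = 16 cm

0–230 m: 230 × 2.8×10⁻⁴ × 1.9 = 0.12236 m
Layer 2: 230 × 0.73 × 2×10⁻⁴ = 0.03358 m
Δh = 0.12236 + 0.03358 = 0.15594 m ≈ 16 cm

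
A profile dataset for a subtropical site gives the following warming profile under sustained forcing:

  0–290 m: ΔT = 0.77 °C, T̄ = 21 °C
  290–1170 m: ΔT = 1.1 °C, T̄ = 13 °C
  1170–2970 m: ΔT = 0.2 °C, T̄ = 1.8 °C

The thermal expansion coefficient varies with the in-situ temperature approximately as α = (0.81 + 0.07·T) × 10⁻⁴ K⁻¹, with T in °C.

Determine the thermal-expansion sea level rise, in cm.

25.1 cm

Layer 1: α = (0.81 + 0.07×21)×10⁻⁴ = 2.28×10⁻⁴ K⁻¹
Layer 2: α = (0.81 + 0.07×13)×10⁻⁴ = 1.72×10⁻⁴ K⁻¹
Layer 3: α = (0.81 + 0.07×1.8)×10⁻⁴ = 0.936×10⁻⁴ K⁻¹
Layer 1: 290 × 2.28×10⁻⁴ × 0.77 = 0.0509124 m
880 × 1.1 × 1.72×10⁻⁴ = 0.166496 m
1170–2970 m: 0.2 × 1800 × 0.936×10⁻⁴ = 0.033696 m
Δh = 0.0509124 + 0.166496 + 0.033696 = 0.2511044 m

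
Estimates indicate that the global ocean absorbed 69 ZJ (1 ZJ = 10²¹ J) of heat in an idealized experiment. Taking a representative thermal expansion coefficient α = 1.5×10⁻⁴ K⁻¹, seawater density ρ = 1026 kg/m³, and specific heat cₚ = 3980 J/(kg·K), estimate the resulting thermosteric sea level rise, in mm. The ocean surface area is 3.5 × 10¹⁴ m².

Per unit area: Q = 69×10²¹ / (3.5×10¹⁴) ≈ 1.971×10⁸ J/m²
Δh = αQ/(ρcₚ) = 1.5×10⁻⁴ × 1.971×10⁸ / (1026 × 3980) ≈ 0.0072401 m

7.2 mm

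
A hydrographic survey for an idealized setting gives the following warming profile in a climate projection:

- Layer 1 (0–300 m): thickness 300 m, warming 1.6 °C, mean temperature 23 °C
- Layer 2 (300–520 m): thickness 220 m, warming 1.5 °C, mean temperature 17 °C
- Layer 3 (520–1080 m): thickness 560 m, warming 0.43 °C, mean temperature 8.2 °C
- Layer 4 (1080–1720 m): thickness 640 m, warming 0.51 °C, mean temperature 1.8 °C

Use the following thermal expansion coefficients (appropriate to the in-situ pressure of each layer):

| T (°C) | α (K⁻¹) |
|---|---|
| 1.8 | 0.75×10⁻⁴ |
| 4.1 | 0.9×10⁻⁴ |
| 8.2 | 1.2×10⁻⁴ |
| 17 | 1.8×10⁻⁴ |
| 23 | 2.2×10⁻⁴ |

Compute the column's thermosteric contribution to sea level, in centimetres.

Layer 1 at 23 °C → α = 2.2×10⁻⁴ K⁻¹
Layer 2 at 17 °C → α = 1.8×10⁻⁴ K⁻¹
Layer 3 at 8.2 °C → α = 1.2×10⁻⁴ K⁻¹
Layer 4 at 1.8 °C → α = 0.75×10⁻⁴ K⁻¹
0–300 m: 2.2×10⁻⁴ × 300 × 1.6 = 0.10560 m
300–520 m: 220 × 1.5 × 1.8×10⁻⁴ = 0.05940 m
520–1080 m: 1.2×10⁻⁴ × 0.43 × 560 = 0.028896 m
1080–1720 m: 640 × 0.75×10⁻⁴ × 0.51 = 0.02448 m
Δh = 0.10560 + 0.05940 + 0.028896 + 0.02448 = 0.218376 m ≈ 21.8 cm

21.8 cm of thermosteric rise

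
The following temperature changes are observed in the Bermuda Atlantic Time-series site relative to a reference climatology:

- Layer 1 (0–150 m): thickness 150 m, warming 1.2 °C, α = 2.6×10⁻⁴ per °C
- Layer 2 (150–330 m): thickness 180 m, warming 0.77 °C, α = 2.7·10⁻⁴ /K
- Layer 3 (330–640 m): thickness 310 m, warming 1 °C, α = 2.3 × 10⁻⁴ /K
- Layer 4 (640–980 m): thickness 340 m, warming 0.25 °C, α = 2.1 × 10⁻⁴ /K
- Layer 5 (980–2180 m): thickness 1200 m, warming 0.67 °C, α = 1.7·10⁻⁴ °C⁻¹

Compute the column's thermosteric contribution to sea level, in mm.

Layer 1: 1.2 × 2.6×10⁻⁴ × 150 = 0.04680 m
0.77 × 180 × 2.7×10⁻⁴ = 0.037422 m
330–640 m: 2.3×10⁻⁴ × 310 × 1 = 0.07130 m
340 × 2.1×10⁻⁴ × 0.25 = 0.01785 m
1200 × 1.7×10⁻⁴ × 0.67 = 0.13668 m
Δh = 0.04680 + 0.037422 + 0.07130 + 0.01785 + 0.13668 = 0.310052 m ≈ 310 mm

Δh = 310 mm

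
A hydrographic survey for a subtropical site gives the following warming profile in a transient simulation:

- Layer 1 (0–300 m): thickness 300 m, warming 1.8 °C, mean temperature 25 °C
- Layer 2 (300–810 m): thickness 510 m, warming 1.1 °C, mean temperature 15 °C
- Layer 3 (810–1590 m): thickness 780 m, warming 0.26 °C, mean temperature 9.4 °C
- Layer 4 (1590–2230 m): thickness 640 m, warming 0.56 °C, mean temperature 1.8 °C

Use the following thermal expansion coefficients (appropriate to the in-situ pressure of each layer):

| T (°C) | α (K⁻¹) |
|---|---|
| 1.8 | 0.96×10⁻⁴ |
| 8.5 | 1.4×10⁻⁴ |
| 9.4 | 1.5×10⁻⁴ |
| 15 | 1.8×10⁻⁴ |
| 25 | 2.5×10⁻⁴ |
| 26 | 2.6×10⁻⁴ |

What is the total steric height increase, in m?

Layer 1 at 25 °C → α = 2.5×10⁻⁴ K⁻¹
Layer 2 at 15 °C → α = 1.8×10⁻⁴ K⁻¹
Layer 3 at 9.4 °C → α = 1.5×10⁻⁴ K⁻¹
Layer 4 at 1.8 °C → α = 0.96×10⁻⁴ K⁻¹
300 × 1.8 × 2.5×10⁻⁴ = 0.13500 m
Layer 2: 1.8×10⁻⁴ × 510 × 1.1 = 0.10098 m
1.5×10⁻⁴ × 780 × 0.26 = 0.03042 m
640 × 0.56 × 0.96×10⁻⁴ = 0.0344064 m
Δh = 0.13500 + 0.10098 + 0.03042 + 0.0344064 = 0.3008064 m ≈ 0.30 m

Δh = 0.30 m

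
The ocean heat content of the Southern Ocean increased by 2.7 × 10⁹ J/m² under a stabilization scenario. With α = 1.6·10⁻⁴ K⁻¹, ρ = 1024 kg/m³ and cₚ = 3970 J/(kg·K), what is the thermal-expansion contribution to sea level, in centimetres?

Δh = αQ/(ρcₚ) = 1.6×10⁻⁴ × 2.7×10⁹ / (1024 × 3970) ≈ 0.10627 m

11 cm of thermosteric rise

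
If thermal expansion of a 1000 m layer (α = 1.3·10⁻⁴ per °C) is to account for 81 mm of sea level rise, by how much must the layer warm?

ΔT = Δh/(αH) = 0.081 / (1.3×10⁻⁴ × 1000) ≈ 0.6231 °C

about 0.62 °C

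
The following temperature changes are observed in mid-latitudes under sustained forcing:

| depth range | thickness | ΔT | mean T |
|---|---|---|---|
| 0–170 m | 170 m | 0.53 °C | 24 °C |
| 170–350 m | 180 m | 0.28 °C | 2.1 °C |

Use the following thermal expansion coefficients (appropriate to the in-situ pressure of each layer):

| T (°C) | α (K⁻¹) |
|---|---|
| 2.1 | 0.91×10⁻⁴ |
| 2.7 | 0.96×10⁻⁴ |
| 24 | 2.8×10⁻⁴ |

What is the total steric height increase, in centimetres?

Layer 1 at 24 °C → α = 2.8×10⁻⁴ K⁻¹
Layer 2 at 2.1 °C → α = 0.91×10⁻⁴ K⁻¹
Layer 1: 2.8×10⁻⁴ × 170 × 0.53 = 0.025228 m
0.91×10⁻⁴ × 0.28 × 180 = 0.0045864 m
Δh = 0.025228 + 0.0045864 = 0.0298144 m

about 2.98 cm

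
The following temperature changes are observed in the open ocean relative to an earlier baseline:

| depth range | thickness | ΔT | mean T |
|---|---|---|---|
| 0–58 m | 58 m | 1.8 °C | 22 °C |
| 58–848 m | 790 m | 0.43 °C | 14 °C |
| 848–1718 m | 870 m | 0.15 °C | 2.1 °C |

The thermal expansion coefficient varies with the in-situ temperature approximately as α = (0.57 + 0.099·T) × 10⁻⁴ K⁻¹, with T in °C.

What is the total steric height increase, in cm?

11 cm

Layer 1: α = (0.57 + 0.099×22)×10⁻⁴ = 2.748×10⁻⁴ K⁻¹
Layer 2: α = (0.57 + 0.099×14)×10⁻⁴ = 1.956×10⁻⁴ K⁻¹
Layer 3: α = (0.57 + 0.099×2.1)×10⁻⁴ = 0.7779×10⁻⁴ K⁻¹
Layer 1: 58 × 1.8 × 2.748×10⁻⁴ = 0.02868912 m
58–848 m: 0.43 × 1.956×10⁻⁴ × 790 = 0.06644532 m
Layer 3: 0.15 × 870 × 0.7779×10⁻⁴ = 0.010151595 m
Δh = 0.02868912 + 0.06644532 + 0.010151595 = 0.105286035 m ≈ 11 cm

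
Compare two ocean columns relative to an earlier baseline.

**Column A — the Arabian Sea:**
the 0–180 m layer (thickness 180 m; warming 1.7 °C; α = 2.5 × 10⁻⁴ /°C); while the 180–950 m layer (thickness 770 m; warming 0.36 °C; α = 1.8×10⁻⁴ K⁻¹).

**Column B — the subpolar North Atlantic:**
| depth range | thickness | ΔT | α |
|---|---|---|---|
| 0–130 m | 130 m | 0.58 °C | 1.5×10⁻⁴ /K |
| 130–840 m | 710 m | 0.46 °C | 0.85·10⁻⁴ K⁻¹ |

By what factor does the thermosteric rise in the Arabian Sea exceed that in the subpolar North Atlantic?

3.2

A 2.5×10⁻⁴ × 1.7 × 180 = 0.07650 m
A 180–950 m: 0.36 × 1.8×10⁻⁴ × 770 = 0.049896 m
A total: 0.126396 m
B Layer 1: 130 × 1.5×10⁻⁴ × 0.58 = 0.01131 m
B 0.46 × 0.85×10⁻⁴ × 710 = 0.027761 m
B total: 0.039071 m
Ratio: 0.126396 / 0.039071 ≈ 3.235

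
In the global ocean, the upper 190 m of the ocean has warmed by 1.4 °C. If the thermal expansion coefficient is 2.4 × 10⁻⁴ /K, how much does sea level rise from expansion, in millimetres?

about 63.8 mm

Δh = αΔT·H = 2.4×10⁻⁴ × 1.4 × 190 = 0.06384 m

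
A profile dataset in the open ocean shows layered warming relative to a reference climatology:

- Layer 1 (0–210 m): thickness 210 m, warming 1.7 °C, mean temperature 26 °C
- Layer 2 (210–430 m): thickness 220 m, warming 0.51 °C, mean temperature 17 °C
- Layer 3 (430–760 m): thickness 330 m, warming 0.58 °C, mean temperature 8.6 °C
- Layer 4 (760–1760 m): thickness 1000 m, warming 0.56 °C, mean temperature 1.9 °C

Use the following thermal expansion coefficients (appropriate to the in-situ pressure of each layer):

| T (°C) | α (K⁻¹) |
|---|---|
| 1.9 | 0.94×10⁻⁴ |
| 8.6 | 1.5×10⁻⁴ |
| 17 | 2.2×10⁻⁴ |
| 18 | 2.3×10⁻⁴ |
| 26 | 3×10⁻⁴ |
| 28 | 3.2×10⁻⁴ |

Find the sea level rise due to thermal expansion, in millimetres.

213 mm

Layer 1 at 26 °C → α = 3×10⁻⁴ K⁻¹
Layer 2 at 17 °C → α = 2.2×10⁻⁴ K⁻¹
Layer 3 at 8.6 °C → α = 1.5×10⁻⁴ K⁻¹
Layer 4 at 1.9 °C → α = 0.94×10⁻⁴ K⁻¹
Layer 1: 3×10⁻⁴ × 1.7 × 210 = 0.10710 m
210–430 m: 2.2×10⁻⁴ × 0.51 × 220 = 0.024684 m
0.58 × 330 × 1.5×10⁻⁴ = 0.02871 m
1000 × 0.56 × 0.94×10⁻⁴ = 0.05264 m
Δh = 0.10710 + 0.024684 + 0.02871 + 0.05264 = 0.213134 m ≈ 213 mm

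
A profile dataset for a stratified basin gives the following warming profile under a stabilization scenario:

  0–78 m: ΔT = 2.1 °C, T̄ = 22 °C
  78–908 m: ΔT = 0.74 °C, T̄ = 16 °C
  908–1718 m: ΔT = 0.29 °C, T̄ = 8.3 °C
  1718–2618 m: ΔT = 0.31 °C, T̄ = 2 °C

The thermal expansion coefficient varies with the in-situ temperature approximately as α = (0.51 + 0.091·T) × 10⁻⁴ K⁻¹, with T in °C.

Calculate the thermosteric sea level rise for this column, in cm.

Δh ≈ 21.1 cm

Layer 1: α = (0.51 + 0.091×22)×10⁻⁴ = 2.512×10⁻⁴ K⁻¹
Layer 2: α = (0.51 + 0.091×16)×10⁻⁴ = 1.966×10⁻⁴ K⁻¹
Layer 3: α = (0.51 + 0.091×8.3)×10⁻⁴ = 1.2653×10⁻⁴ K⁻¹
Layer 4: α = (0.51 + 0.091×2)×10⁻⁴ = 0.692×10⁻⁴ K⁻¹
0–78 m: 2.1 × 78 × 2.512×10⁻⁴ = 0.04114656 m
0.74 × 830 × 1.966×10⁻⁴ = 0.12075172 m
908–1718 m: 1.2653×10⁻⁴ × 810 × 0.29 = 0.029721897 m
900 × 0.692×10⁻⁴ × 0.31 = 0.0193068 m
Δh = 0.04114656 + 0.12075172 + 0.029721897 + 0.0193068 = 0.210926977 m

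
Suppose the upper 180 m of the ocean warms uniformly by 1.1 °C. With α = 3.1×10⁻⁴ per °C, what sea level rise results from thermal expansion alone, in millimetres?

Δh ≈ 61 mm

Δh = αΔT·H = 3.1×10⁻⁴ × 1.1 × 180 = 0.06138 m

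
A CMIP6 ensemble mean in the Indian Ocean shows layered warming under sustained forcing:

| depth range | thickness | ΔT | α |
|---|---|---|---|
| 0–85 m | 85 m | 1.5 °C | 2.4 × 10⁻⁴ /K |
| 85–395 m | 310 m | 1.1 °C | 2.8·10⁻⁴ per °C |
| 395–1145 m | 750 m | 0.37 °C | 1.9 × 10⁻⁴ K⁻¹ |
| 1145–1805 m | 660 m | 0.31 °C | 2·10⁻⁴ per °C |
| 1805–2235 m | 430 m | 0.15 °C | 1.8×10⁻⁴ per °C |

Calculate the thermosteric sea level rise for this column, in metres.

0–85 m: 1.5 × 2.4×10⁻⁴ × 85 = 0.03060 m
Layer 2: 310 × 2.8×10⁻⁴ × 1.1 = 0.09548 m
Layer 3: 0.37 × 1.9×10⁻⁴ × 750 = 0.052725 m
1145–1805 m: 0.31 × 2×10⁻⁴ × 660 = 0.04092 m
Layer 5: 430 × 0.15 × 1.8×10⁻⁴ = 0.01161 m
Δh = 0.03060 + 0.09548 + 0.052725 + 0.04092 + 0.01161 = 0.231335 m ≈ 0.231 m

Δh ≈ 0.231 m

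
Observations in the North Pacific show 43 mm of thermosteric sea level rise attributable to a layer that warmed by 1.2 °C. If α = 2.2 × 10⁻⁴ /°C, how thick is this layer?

H = Δh/(αΔT) = 0.043 / (2.2×10⁻⁴ × 1.2) ≈ 162.9 m

163 m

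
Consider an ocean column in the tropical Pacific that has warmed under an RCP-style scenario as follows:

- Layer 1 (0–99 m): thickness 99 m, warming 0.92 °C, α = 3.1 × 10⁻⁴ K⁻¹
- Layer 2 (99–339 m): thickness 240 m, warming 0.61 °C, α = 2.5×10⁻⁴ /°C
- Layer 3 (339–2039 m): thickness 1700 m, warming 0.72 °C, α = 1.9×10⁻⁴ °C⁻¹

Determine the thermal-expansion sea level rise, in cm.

Layer 1: 0.92 × 3.1×10⁻⁴ × 99 = 0.0282348 m
Layer 2: 240 × 0.61 × 2.5×10⁻⁴ = 0.03660 m
339–2039 m: 1700 × 1.9×10⁻⁴ × 0.72 = 0.23256 m
Δh = 0.0282348 + 0.03660 + 0.23256 = 0.2973948 m ≈ 29.7 cm

about 29.7 cm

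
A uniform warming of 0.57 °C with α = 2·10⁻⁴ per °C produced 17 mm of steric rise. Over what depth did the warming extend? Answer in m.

H ≈ 150 m

H = Δh/(αΔT) = 0.017 / (2×10⁻⁴ × 0.57) ≈ 149.1 m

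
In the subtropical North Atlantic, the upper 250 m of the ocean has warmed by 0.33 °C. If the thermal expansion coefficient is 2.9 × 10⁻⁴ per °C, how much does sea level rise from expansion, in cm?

Δh = αΔT·H = 2.9×10⁻⁴ × 0.33 × 250 = 0.023925 m

about 2.39 cm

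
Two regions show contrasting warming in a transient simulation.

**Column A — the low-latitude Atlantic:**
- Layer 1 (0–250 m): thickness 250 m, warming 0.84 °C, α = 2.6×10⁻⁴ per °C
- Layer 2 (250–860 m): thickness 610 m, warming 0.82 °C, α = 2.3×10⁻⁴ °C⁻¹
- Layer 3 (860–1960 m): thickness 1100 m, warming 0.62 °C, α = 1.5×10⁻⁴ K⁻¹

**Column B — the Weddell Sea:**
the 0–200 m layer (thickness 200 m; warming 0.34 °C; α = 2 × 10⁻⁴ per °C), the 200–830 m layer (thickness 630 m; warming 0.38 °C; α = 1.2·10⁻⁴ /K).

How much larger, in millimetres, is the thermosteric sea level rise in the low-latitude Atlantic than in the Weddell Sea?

Δh_A − Δh_B ≈ 230 mm

A Layer 1: 0.84 × 2.6×10⁻⁴ × 250 = 0.05460 m
A 250–860 m: 610 × 0.82 × 2.3×10⁻⁴ = 0.115046 m
A 1.5×10⁻⁴ × 0.62 × 1100 = 0.10230 m
A total: 0.271946 m
B Layer 1: 0.34 × 2×10⁻⁴ × 200 = 0.01360 m
B 0.38 × 1.2×10⁻⁴ × 630 = 0.028728 m
B total: 0.042328 m
Difference: 0.271946 − 0.042328 = 0.229618 m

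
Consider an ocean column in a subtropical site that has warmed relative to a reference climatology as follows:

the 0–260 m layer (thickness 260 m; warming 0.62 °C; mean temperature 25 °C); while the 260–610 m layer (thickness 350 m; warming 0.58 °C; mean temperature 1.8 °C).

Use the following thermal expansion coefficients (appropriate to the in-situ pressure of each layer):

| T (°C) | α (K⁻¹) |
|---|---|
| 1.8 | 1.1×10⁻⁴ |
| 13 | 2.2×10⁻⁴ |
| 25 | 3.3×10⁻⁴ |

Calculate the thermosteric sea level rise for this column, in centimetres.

Layer 1 at 25 °C → α = 3.3×10⁻⁴ K⁻¹
Layer 2 at 1.8 °C → α = 1.1×10⁻⁴ K⁻¹
Layer 1: 260 × 3.3×10⁻⁴ × 0.62 = 0.053196 m
Layer 2: 350 × 1.1×10⁻⁴ × 0.58 = 0.02233 m
Δh = 0.053196 + 0.02233 = 0.075526 m

Δh = 7.55 cm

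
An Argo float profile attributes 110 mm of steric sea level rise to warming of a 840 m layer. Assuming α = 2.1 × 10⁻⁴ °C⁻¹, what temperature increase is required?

ΔT ≈ 0.624 K

ΔT = Δh/(αH) = 0.11 / (2.1×10⁻⁴ × 840) ≈ 0.6236 K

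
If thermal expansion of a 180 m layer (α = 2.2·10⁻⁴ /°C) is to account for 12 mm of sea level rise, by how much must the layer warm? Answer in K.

about 0.303 K

ΔT = Δh/(αH) = 0.012 / (2.2×10⁻⁴ × 180) ≈ 0.3030 K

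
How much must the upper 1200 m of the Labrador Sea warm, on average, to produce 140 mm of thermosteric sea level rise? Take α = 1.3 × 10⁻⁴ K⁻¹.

ΔT = Δh/(αH) = 0.14 / (1.3×10⁻⁴ × 1200) ≈ 0.8974 K

0.897 K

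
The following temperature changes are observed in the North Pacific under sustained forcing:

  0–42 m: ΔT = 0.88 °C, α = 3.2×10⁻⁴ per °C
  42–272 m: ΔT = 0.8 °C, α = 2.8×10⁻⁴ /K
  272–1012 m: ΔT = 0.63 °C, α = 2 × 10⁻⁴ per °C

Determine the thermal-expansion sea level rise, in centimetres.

0.88 × 42 × 3.2×10⁻⁴ = 0.0118272 m
2.8×10⁻⁴ × 0.8 × 230 = 0.05152 m
740 × 0.63 × 2×10⁻⁴ = 0.09324 m
Δh = 0.0118272 + 0.05152 + 0.09324 = 0.1565872 m ≈ 16 cm

Δh = 16 cm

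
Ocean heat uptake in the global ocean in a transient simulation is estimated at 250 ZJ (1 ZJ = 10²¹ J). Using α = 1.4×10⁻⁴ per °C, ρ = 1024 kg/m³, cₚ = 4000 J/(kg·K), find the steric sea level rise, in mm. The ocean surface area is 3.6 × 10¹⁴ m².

Δh = 23.7 mm

Per unit area: Q = 250×10²¹ / (3.6×10¹⁴) ≈ 6.944×10⁸ J/m²
Δh = αQ/(ρcₚ) = 1.4×10⁻⁴ × 6.944×10⁸ / (1024 × 4000) ≈ 0.023734 m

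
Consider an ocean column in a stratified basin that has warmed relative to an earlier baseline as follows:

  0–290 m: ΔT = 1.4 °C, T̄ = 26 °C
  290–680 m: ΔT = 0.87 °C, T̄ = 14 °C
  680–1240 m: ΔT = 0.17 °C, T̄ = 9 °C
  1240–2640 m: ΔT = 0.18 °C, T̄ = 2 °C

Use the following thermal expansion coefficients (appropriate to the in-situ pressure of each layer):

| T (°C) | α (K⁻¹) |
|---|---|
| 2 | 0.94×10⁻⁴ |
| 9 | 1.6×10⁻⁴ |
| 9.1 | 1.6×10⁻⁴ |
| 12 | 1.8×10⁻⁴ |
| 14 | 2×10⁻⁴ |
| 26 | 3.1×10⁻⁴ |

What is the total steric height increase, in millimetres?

Δh ≈ 233 mm

Layer 1 at 26 °C → α = 3.1×10⁻⁴ K⁻¹
Layer 2 at 14 °C → α = 2×10⁻⁴ K⁻¹
Layer 3 at 9 °C → α = 1.6×10⁻⁴ K⁻¹
Layer 4 at 2 °C → α = 0.94×10⁻⁴ K⁻¹
3.1×10⁻⁴ × 1.4 × 290 = 0.12586 m
290–680 m: 0.87 × 2×10⁻⁴ × 390 = 0.06786 m
680–1240 m: 560 × 1.6×10⁻⁴ × 0.17 = 0.015232 m
1240–2640 m: 1400 × 0.94×10⁻⁴ × 0.18 = 0.023688 m
Δh = 0.12586 + 0.06786 + 0.015232 + 0.023688 = 0.23264 m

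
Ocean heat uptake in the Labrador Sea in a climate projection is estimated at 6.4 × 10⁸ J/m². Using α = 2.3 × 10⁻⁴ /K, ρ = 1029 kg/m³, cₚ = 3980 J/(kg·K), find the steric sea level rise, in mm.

Δh = 36 mm

Δh = αQ/(ρcₚ) = 2.3×10⁻⁴ × 6.4×10⁸ / (1029 × 3980) ≈ 0.035943 m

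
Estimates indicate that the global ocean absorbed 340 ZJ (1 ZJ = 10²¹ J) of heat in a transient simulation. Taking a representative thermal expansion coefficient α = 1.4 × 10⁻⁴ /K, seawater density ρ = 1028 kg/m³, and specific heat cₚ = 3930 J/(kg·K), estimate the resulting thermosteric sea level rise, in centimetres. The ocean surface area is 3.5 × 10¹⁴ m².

Δh = 3.37 cm

Per unit area: Q = 340×10²¹ / (3.5×10¹⁴) ≈ 9.714×10⁸ J/m²
Δh = αQ/(ρcₚ) = 1.4×10⁻⁴ × 9.714×10⁸ / (1028 × 3930) ≈ 0.033662 m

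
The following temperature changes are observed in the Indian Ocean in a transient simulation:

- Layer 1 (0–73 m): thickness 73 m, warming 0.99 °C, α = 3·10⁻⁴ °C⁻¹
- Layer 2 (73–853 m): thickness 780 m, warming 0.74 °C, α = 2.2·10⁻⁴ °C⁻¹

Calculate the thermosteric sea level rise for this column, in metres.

Layer 1: 0.99 × 73 × 3×10⁻⁴ = 0.021681 m
73–853 m: 780 × 2.2×10⁻⁴ × 0.74 = 0.126984 m
Δh = 0.021681 + 0.126984 = 0.148665 m

Δh = 0.15 m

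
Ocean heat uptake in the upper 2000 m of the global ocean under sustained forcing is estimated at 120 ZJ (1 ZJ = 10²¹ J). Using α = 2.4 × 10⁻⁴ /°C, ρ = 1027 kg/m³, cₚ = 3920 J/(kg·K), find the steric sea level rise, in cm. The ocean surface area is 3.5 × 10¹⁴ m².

Δh ≈ 2.04 cm

Per unit area: Q = 120×10²¹ / (3.5×10¹⁴) ≈ 3.429×10⁸ J/m²
Δh = αQ/(ρcₚ) = 2.4×10⁻⁴ × 3.429×10⁸ / (1027 × 3920) ≈ 0.020442 m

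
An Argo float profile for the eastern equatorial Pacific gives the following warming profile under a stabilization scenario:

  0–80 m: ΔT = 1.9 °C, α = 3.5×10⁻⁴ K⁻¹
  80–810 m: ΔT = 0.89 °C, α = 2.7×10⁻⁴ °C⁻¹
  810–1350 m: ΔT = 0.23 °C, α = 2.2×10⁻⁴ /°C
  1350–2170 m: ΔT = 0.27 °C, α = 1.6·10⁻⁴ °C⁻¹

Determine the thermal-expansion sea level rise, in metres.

Δh = 0.291 m

0–80 m: 3.5×10⁻⁴ × 80 × 1.9 = 0.05320 m
2.7×10⁻⁴ × 730 × 0.89 = 0.175419 m
810–1350 m: 0.23 × 540 × 2.2×10⁻⁴ = 0.027324 m
820 × 1.6×10⁻⁴ × 0.27 = 0.035424 m
Δh = 0.05320 + 0.175419 + 0.027324 + 0.035424 = 0.291367 m ≈ 0.291 m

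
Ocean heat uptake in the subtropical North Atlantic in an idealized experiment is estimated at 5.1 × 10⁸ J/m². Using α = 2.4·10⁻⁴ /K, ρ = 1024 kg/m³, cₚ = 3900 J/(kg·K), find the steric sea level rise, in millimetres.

Δh = αQ/(ρcₚ) = 2.4×10⁻⁴ × 5.1×10⁸ / (1024 × 3900) ≈ 0.030649 m

Δh = 30.6 mm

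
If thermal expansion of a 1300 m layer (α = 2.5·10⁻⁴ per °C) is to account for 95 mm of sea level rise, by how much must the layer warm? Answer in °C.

about 0.292 °C

ΔT = Δh/(αH) = 0.095 / (2.5×10⁻⁴ × 1300) ≈ 0.2923 °C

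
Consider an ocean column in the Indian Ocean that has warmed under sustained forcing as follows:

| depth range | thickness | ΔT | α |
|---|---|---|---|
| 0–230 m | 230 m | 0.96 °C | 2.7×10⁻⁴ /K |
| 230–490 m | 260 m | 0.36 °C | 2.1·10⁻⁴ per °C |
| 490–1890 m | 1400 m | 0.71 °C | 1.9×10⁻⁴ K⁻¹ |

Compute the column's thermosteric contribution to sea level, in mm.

about 268 mm

0.96 × 2.7×10⁻⁴ × 230 = 0.059616 m
260 × 0.36 × 2.1×10⁻⁴ = 0.019656 m
490–1890 m: 1400 × 0.71 × 1.9×10⁻⁴ = 0.18886 m
Δh = 0.059616 + 0.019656 + 0.18886 = 0.268132 m ≈ 268 mm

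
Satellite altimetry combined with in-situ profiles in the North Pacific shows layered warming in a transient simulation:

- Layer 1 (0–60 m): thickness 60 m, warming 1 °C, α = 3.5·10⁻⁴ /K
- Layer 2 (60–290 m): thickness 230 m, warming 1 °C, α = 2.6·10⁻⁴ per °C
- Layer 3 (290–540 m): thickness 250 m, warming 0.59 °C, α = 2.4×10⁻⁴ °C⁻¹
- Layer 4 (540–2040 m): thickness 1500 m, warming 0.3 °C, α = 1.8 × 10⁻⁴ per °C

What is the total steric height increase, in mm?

Layer 1: 60 × 1 × 3.5×10⁻⁴ = 0.02100 m
230 × 1 × 2.6×10⁻⁴ = 0.05980 m
0.59 × 250 × 2.4×10⁻⁴ = 0.03540 m
Layer 4: 1.8×10⁻⁴ × 0.3 × 1500 = 0.08100 m
Δh = 0.02100 + 0.05980 + 0.03540 + 0.08100 = 0.19720 m

197 mm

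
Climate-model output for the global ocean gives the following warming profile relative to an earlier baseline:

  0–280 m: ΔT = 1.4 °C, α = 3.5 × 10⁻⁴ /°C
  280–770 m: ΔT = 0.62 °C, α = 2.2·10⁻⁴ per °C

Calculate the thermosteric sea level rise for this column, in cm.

Layer 1: 280 × 3.5×10⁻⁴ × 1.4 = 0.13720 m
Layer 2: 0.62 × 2.2×10⁻⁴ × 490 = 0.066836 m
Δh = 0.13720 + 0.066836 = 0.204036 m ≈ 20.4 cm

Δh ≈ 20.4 cm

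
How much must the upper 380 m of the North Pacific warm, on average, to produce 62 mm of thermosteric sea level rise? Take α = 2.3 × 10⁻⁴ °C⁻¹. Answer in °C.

ΔT = Δh/(αH) = 0.062 / (2.3×10⁻⁴ × 380) ≈ 0.7094 °C

0.709 °C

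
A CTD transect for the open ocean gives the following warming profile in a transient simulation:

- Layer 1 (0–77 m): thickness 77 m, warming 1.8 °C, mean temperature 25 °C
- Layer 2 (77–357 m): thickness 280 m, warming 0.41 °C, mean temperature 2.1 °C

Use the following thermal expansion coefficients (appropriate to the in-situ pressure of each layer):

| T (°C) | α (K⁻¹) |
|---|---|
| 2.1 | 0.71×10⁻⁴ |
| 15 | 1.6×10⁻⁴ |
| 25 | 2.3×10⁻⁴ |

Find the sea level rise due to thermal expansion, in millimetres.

Δh ≈ 40 mm

Layer 1 at 25 °C → α = 2.3×10⁻⁴ K⁻¹
Layer 2 at 2.1 °C → α = 0.71×10⁻⁴ K⁻¹
1.8 × 2.3×10⁻⁴ × 77 = 0.031878 m
280 × 0.41 × 0.71×10⁻⁴ = 0.0081508 m
Δh = 0.031878 + 0.0081508 = 0.0400288 m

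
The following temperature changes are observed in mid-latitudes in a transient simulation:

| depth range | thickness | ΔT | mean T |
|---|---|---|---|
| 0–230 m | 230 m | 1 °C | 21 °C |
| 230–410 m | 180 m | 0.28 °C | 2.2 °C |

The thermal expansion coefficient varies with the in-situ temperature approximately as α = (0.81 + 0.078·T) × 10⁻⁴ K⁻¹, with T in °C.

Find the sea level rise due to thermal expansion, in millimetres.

61 mm of thermosteric rise

Layer 1: α = (0.81 + 0.078×21)×10⁻⁴ = 2.448×10⁻⁴ K⁻¹
Layer 2: α = (0.81 + 0.078×2.2)×10⁻⁴ = 0.9816×10⁻⁴ K⁻¹
0–230 m: 2.448×10⁻⁴ × 1 × 230 = 0.056304 m
Layer 2: 0.9816×10⁻⁴ × 180 × 0.28 = 0.004947264 m
Δh = 0.056304 + 0.004947264 = 0.061251264 m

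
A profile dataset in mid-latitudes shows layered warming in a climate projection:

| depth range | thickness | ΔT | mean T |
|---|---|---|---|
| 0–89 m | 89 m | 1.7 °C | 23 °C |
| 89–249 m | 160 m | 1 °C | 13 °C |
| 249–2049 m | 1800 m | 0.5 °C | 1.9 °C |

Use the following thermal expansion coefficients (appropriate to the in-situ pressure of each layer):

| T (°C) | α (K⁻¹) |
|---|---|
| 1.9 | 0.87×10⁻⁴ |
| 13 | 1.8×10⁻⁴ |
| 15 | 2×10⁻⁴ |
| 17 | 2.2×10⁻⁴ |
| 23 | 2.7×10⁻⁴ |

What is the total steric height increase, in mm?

Layer 1 at 23 °C → α = 2.7×10⁻⁴ K⁻¹
Layer 2 at 13 °C → α = 1.8×10⁻⁴ K⁻¹
Layer 3 at 1.9 °C → α = 0.87×10⁻⁴ K⁻¹
0–89 m: 89 × 2.7×10⁻⁴ × 1.7 = 0.040851 m
Layer 2: 1.8×10⁻⁴ × 1 × 160 = 0.02880 m
Layer 3: 0.87×10⁻⁴ × 0.5 × 1800 = 0.07830 m
Δh = 0.040851 + 0.02880 + 0.07830 = 0.147951 m ≈ 148 mm

Δh ≈ 148 mm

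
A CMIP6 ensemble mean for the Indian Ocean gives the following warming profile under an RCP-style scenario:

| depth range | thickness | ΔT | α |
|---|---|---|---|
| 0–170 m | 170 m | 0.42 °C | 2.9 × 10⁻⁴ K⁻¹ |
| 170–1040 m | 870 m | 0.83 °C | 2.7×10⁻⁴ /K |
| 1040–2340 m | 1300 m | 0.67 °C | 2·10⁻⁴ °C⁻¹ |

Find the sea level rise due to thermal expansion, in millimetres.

Δh ≈ 390 mm

2.9×10⁻⁴ × 0.42 × 170 = 0.020706 m
170–1040 m: 2.7×10⁻⁴ × 0.83 × 870 = 0.194967 m
Layer 3: 2×10⁻⁴ × 1300 × 0.67 = 0.17420 m
Δh = 0.020706 + 0.194967 + 0.17420 = 0.389873 m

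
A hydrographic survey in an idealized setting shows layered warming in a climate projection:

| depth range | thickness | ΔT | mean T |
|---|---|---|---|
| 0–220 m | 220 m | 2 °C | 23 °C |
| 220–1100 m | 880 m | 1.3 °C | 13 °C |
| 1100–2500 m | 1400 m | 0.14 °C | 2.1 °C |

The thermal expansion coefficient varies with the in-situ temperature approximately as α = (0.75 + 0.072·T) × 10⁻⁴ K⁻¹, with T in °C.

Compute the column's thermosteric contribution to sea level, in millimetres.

316 mm

Layer 1: α = (0.75 + 0.072×23)×10⁻⁴ = 2.406×10⁻⁴ K⁻¹
Layer 2: α = (0.75 + 0.072×13)×10⁻⁴ = 1.686×10⁻⁴ K⁻¹
Layer 3: α = (0.75 + 0.072×2.1)×10⁻⁴ = 0.9012×10⁻⁴ K⁻¹
0–220 m: 2.406×10⁻⁴ × 2 × 220 = 0.105864 m
Layer 2: 1.686×10⁻⁴ × 880 × 1.3 = 0.1928784 m
1400 × 0.9012×10⁻⁴ × 0.14 = 0.01766352 m
Δh = 0.105864 + 0.1928784 + 0.01766352 = 0.31640592 m ≈ 316 mm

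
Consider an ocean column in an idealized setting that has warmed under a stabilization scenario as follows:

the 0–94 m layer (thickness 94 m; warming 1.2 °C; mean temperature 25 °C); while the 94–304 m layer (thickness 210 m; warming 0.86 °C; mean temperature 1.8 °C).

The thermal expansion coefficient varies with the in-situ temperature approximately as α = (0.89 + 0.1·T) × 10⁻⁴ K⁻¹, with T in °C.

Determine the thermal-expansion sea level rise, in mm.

about 57.6 mm

Layer 1: α = (0.89 + 0.1×25)×10⁻⁴ = 3.39×10⁻⁴ K⁻¹
Layer 2: α = (0.89 + 0.1×1.8)×10⁻⁴ = 1.07×10⁻⁴ K⁻¹
Layer 1: 3.39×10⁻⁴ × 94 × 1.2 = 0.0382392 m
94–304 m: 0.86 × 210 × 1.07×10⁻⁴ = 0.0193242 m
Δh = 0.0382392 + 0.0193242 = 0.0575634 m ≈ 57.6 mm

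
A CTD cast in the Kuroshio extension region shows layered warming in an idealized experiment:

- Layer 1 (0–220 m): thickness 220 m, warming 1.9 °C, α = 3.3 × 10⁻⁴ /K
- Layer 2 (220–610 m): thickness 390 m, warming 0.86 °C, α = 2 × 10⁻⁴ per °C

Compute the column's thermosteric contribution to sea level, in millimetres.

205 mm of thermosteric rise

Layer 1: 1.9 × 220 × 3.3×10⁻⁴ = 0.13794 m
Layer 2: 390 × 2×10⁻⁴ × 0.86 = 0.06708 m
Δh = 0.13794 + 0.06708 = 0.20502 m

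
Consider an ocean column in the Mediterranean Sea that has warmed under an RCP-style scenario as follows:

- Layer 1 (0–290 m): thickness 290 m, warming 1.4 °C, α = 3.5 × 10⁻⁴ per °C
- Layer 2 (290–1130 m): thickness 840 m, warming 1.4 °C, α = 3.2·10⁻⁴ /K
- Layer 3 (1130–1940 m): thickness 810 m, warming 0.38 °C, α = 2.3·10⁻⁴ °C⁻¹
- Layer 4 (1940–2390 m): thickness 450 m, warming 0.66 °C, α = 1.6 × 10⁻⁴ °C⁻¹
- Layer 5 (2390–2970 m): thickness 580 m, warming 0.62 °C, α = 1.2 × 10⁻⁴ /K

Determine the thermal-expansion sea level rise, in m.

3.5×10⁻⁴ × 1.4 × 290 = 0.14210 m
Layer 2: 1.4 × 3.2×10⁻⁴ × 840 = 0.37632 m
0.38 × 2.3×10⁻⁴ × 810 = 0.070794 m
Layer 4: 1.6×10⁻⁴ × 450 × 0.66 = 0.04752 m
Layer 5: 1.2×10⁻⁴ × 0.62 × 580 = 0.043152 m
Δh = 0.14210 + 0.37632 + 0.070794 + 0.04752 + 0.043152 = 0.679886 m

0.680 m of thermosteric rise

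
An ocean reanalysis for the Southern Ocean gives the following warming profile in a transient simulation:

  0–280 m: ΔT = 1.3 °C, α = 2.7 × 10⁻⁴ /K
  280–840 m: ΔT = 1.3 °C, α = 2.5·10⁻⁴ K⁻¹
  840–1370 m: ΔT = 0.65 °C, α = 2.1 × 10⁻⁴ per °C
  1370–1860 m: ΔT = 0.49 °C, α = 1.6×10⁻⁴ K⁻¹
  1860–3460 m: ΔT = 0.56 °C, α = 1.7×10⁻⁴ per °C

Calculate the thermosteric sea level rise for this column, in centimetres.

Δh ≈ 54.3 cm

0–280 m: 1.3 × 2.7×10⁻⁴ × 280 = 0.09828 m
280–840 m: 560 × 2.5×10⁻⁴ × 1.3 = 0.18200 m
840–1370 m: 530 × 0.65 × 2.1×10⁻⁴ = 0.072345 m
0.49 × 1.6×10⁻⁴ × 490 = 0.038416 m
1860–3460 m: 1600 × 0.56 × 1.7×10⁻⁴ = 0.15232 m
Δh = 0.09828 + 0.18200 + 0.072345 + 0.038416 + 0.15232 = 0.543361 m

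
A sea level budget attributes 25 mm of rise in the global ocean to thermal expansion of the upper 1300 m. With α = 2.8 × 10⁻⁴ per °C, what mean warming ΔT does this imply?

ΔT = Δh/(αH) = 0.025 / (2.8×10⁻⁴ × 1300) ≈ 0.06868 °C

0.069 °C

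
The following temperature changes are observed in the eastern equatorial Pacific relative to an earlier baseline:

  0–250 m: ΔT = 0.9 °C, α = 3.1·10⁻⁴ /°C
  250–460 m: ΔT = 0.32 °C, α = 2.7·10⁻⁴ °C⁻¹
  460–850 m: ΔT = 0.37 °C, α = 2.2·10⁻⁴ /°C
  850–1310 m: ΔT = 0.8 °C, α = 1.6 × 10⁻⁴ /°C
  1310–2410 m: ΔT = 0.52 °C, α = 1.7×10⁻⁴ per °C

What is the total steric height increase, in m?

0–250 m: 3.1×10⁻⁴ × 250 × 0.9 = 0.06975 m
Layer 2: 2.7×10⁻⁴ × 210 × 0.32 = 0.018144 m
Layer 3: 2.2×10⁻⁴ × 0.37 × 390 = 0.031746 m
Layer 4: 0.8 × 460 × 1.6×10⁻⁴ = 0.05888 m
0.52 × 1100 × 1.7×10⁻⁴ = 0.09724 m
Δh = 0.06975 + 0.018144 + 0.031746 + 0.05888 + 0.09724 = 0.27576 m

0.28 m of thermosteric rise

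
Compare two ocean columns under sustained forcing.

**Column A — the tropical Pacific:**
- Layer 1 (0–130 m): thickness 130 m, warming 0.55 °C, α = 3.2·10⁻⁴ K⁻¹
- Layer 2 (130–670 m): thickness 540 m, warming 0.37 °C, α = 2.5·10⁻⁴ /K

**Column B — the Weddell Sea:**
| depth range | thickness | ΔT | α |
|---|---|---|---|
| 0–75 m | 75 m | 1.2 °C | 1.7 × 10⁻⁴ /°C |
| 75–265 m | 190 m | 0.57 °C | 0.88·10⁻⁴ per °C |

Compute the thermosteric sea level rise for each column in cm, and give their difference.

A 0–130 m: 0.55 × 130 × 3.2×10⁻⁴ = 0.02288 m
A 540 × 2.5×10⁻⁴ × 0.37 = 0.04995 m
A total: 0.07283 m
B 0–75 m: 1.2 × 75 × 1.7×10⁻⁴ = 0.01530 m
B 0.88×10⁻⁴ × 190 × 0.57 = 0.0095304 m
B total: 0.0248304 m
Difference: 0.07283 − 0.0248304 = 0.0479996 m

Δh_A ≈ 7.3 cm, Δh_B ≈ 2.5 cm; difference ≈ 4.8 cm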